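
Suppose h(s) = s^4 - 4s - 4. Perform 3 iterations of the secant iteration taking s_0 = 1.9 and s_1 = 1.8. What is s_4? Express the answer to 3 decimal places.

1.835

h(1.9) = 1.43210, h(1.8) = -0.70240
s_2 = 1.80000 − (-0.70240)·(1.80000 − 1.90000) / (-0.70240 − 1.43210) = 1.80000 − (0.07024)/(-2.13450) = 1.83291
h(1.83291) = -0.04506
s_3 = 1.83291 − (-0.04506)·(1.83291 − 1.80000) / (-0.04506 − (-0.70240)) = 1.83291 − (-0.00148)/(0.65734) = 1.83516
h(1.83516) = 0.00158
s_4 = 1.83516 − 0.00158·(1.83516 − 1.83291) / (0.00158 − (-0.04506)) = 1.83516 − (0.00000)/(0.04665) = 1.83509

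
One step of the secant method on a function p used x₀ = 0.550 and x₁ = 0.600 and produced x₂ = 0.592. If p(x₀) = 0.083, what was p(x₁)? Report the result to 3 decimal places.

-0.016

The secant line through (0.550, 0.083) and (0.600, p(x₁)) crosses zero at x₂ = 0.592.
So (0.550, 0.083), (0.600, p(x₁)), (0.592, 0) are collinear:
p(x₁) = 0.083 · (0.600 − 0.592) / (0.550 − 0.592) = 0.083 · (0.00800)/(-0.04200) = -0.01581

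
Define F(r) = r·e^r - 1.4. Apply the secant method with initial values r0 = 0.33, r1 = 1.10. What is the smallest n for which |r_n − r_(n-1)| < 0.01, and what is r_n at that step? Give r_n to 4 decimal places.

n = 5, r_n = 0.6971

F(0.33) = -0.940981, F(1.10) = 1.904583
r2 = 1.100000 − 1.904583·(0.770000)/(2.845563) = 0.584626;  |Δ| = 0.515374
F(0.584626) = -0.350993
r3 = 0.584626 − (-0.350993)·(-0.515374)/(-2.255576) = 0.664824;  |Δ| = 0.080198
F(0.664824) = -0.107483
r4 = 0.664824 − (-0.107483)·(0.080198)/(0.243511) = 0.700223;  |Δ| = 0.035398
F(0.700223) = 0.010389
r5 = 0.700223 − 0.010389·(0.035398)/(0.117872) = 0.697103;  |Δ| = 0.003120
|r5 − r4| = 0.003120 < 0.01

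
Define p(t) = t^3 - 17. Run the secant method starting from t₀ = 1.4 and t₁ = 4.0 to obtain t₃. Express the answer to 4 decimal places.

2.3239

p(1.4) = -14.256000, p(4.0) = 47.000000
t₂ = 4.000000 − 47.000000·(4.000000 − 1.400000) / (47.000000 − (-14.256000)) = 4.000000 − (122.200000)/(61.256000) = 2.005093
p(2.005093) = -8.938724
t₃ = 2.005093 − (-8.938724)·(2.005093 − 4.000000) / (-8.938724 − 47.000000) = 2.005093 − (17.831919)/(-55.938724) = 2.323869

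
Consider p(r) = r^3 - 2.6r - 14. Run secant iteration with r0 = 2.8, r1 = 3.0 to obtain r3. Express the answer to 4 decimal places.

p(2.8) = 0.672000, p(3.0) = 5.200000
r2 = 3.000000 − 5.200000·(3.000000 − 2.800000) / (5.200000 − 0.672000) = 3.000000 − (1.040000)/(4.528000) = 2.770318
p(2.770318) = 0.058427
r3 = 2.770318 − 0.058427·(2.770318 − 3.000000) / (0.058427 − 5.200000) = 2.770318 − (-0.013420)/(-5.141573) = 2.767708

2.7677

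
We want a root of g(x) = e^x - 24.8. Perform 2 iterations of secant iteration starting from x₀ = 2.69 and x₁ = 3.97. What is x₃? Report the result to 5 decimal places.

g(2.69) = -10.0683241, g(3.97) = 28.1845308
x₂ = 3.9700000 − 28.1845308·(3.9700000 − 2.6900000) / (28.1845308 − (-10.0683241)) = 3.9700000 − (36.0761995)/(38.2528549) = 3.0269018
g(3.0269018) = -4.1667928
x₃ = 3.0269018 − (-4.1667928)·(3.0269018 − 3.9700000) / (-4.1667928 − 28.1845308) = 3.0269018 − (3.9296949)/(-32.3513236) = 3.1483711

3.14837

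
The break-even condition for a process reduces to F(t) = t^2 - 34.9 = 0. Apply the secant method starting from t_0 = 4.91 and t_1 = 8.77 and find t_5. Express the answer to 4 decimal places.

F(4.91) = -10.791900, F(8.77) = 42.012900
t_2 = 8.770000 − 42.012900·(8.770000 − 4.910000) / (42.012900 − (-10.791900)) = 8.770000 − (162.169794)/(52.804800) = 5.698882
F(5.698882) = -2.422749
t_3 = 5.698882 − (-2.422749)·(5.698882 − 8.770000) / (-2.422749 − 42.012900) = 5.698882 − (7.440548)/(-44.435649) = 5.866327
F(5.866327) = -0.486207
t_4 = 5.866327 − (-0.486207)·(5.866327 − 5.698882) / (-0.486207 − (-2.422749)) = 5.866327 − (-0.081413)/(1.936542) = 5.908368
F(5.908368) = 0.008807
t_5 = 5.908368 − 0.008807·(5.908368 − 5.866327) / (0.008807 − (-0.486207)) = 5.908368 − (0.000370)/(0.495014) = 5.907620

5.9076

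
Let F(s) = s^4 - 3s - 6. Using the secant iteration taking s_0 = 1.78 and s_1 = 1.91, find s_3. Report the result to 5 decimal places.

1.84239

F(1.78) = -1.3012414, F(1.91) = 1.5786336
s_2 = 1.9100000 − 1.5786336·(1.9100000 − 1.7800000) / (1.5786336 − (-1.3012414)) = 1.9100000 − (0.2052224)/(2.8798750) = 1.8387391
F(1.8387391) = -0.0853159
s_3 = 1.8387391 − (-0.0853159)·(1.8387391 − 1.9100000) / (-0.0853159 − 1.5786336) = 1.8387391 − (0.0060797)/(-1.6639495) = 1.8423929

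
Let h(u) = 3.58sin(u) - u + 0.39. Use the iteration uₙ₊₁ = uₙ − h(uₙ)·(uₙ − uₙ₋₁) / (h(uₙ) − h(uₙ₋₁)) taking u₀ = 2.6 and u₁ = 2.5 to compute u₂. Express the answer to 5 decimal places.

2.50819

h(2.6) = -0.3645051, h(2.5) = 0.0325303
u₂ = 2.5000000 − 0.0325303·(2.5000000 − 2.6000000) / (0.0325303 − (-0.3645051)) = 2.5000000 − (-0.0032530)/(0.3970354) = 2.5081933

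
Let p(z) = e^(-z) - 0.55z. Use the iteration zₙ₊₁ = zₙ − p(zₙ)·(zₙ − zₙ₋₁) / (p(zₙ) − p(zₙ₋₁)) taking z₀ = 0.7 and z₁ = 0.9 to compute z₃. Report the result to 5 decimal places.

0.80931

p(0.7) = 0.1115853, p(0.9) = -0.0884303
z₂ = 0.9000000 − (-0.0884303)·(0.9000000 − 0.7000000) / (-0.0884303 − 0.1115853) = 0.9000000 − (-0.0176861)/(-0.2000156) = 0.8115766
p(0.8115766) = -0.0022099
z₃ = 0.8115766 − (-0.0022099)·(0.8115766 − 0.9000000) / (-0.0022099 − (-0.0884303)) = 0.8115766 − (0.0001954)/(0.0862205) = 0.8093103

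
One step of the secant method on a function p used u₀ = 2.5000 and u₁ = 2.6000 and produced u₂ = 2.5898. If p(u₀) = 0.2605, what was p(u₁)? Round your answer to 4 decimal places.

The secant line through (2.5000, 0.2605) and (2.6000, p(u₁)) crosses zero at u₂ = 2.5898.
So (2.5000, 0.2605), (2.6000, p(u₁)), (2.5898, 0) are collinear:
p(u₁) = 0.2605 · (2.6000 − 2.5898) / (2.5000 − 2.5898) = 0.2605 · (0.010200)/(-0.089800) = -0.029589

-0.0296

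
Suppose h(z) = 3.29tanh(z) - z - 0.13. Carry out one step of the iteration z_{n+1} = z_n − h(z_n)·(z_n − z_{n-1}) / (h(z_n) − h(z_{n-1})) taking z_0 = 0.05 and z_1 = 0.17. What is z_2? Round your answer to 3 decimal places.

h(0.05) = -0.01564, h(0.17) = 0.25397
z_2 = 0.17000 − 0.25397·(0.17000 − 0.05000) / (0.25397 − (-0.01564)) = 0.17000 − (0.03048)/(0.26961) = 0.05696

0.057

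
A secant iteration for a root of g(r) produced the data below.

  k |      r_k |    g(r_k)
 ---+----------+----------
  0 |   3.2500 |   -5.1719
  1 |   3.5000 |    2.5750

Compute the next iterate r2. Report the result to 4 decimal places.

r2 = 3.5000 − 2.5750·(3.5000 − 3.2500) / (2.5750 − (-5.1719))
   = 3.5000 − (0.643750)/(7.746900) = 3.416902

3.4169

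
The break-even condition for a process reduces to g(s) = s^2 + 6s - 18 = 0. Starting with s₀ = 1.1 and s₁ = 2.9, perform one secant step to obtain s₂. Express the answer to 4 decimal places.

g(1.1) = -10.190000, g(2.9) = 7.810000
s₂ = 2.900000 − 7.810000·(2.900000 − 1.100000) / (7.810000 − (-10.190000)) = 2.900000 − (14.058000)/(18.000000) = 2.119000

2.1190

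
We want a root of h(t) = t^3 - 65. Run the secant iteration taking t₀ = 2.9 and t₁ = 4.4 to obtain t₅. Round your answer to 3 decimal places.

h(2.9) = -40.61100, h(4.4) = 20.18400
t₂ = 4.40000 − 20.18400·(4.40000 − 2.90000) / (20.18400 − (-40.61100)) = 4.40000 − (30.27600)/(60.79500) = 3.90200
h(3.90200) = -5.58976
t₃ = 3.90200 − (-5.58976)·(3.90200 − 4.40000) / (-5.58976 − 20.18400) = 3.90200 − (2.78371)/(-25.77376) = 4.01000
h(4.01000) = -0.51860
t₄ = 4.01000 − (-0.51860)·(4.01000 − 3.90200) / (-0.51860 − (-5.58976)) = 4.01000 − (-0.05601)/(5.07116) = 4.02105
h(4.02105) = 0.01569
t₅ = 4.02105 − 0.01569·(4.02105 − 4.01000) / (0.01569 − (-0.51860)) = 4.02105 − (0.00017)/(0.53429) = 4.02072

4.021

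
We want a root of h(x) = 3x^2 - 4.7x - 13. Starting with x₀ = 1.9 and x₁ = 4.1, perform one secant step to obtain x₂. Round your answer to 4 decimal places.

h(1.9) = -11.100000, h(4.1) = 18.160000
x₂ = 4.100000 − 18.160000·(4.100000 − 1.900000) / (18.160000 − (-11.100000)) = 4.100000 − (39.952000)/(29.260000) = 2.734586

2.7346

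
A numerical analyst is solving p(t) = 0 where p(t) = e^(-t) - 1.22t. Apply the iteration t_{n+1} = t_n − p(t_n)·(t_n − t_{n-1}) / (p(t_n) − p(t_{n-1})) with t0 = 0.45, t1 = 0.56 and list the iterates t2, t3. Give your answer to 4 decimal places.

0.4986, 0.4981

p(0.45) = 0.088628, p(0.56) = -0.111991
t2 = 0.560000 − (-0.111991)·(0.560000 − 0.450000) / (-0.111991 − 0.088628) = 0.560000 − (-0.012319)/(-0.200619) = 0.498595
p(0.498595) = -0.000903
t3 = 0.498595 − (-0.000903)·(0.498595 − 0.560000) / (-0.000903 − (-0.111991)) = 0.498595 − (0.000055)/(0.111088) = 0.498096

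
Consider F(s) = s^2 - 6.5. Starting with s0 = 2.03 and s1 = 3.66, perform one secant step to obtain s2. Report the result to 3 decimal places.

2.448

F(2.03) = -2.37910, F(3.66) = 6.89560
s2 = 3.66000 − 6.89560·(3.66000 − 2.03000) / (6.89560 − (-2.37910)) = 3.66000 − (11.23983)/(9.27470) = 2.44812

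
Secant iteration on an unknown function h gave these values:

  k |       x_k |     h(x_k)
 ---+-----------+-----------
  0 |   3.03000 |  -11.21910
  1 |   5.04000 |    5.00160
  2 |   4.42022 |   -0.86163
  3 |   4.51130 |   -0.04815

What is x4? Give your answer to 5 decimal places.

4.51669

x4 = 4.51130 − (-0.04815)·(4.51130 − 4.42022) / (-0.04815 − (-0.86163))
   = 4.51130 − (-0.0043855)/(0.8134800) = 4.5166910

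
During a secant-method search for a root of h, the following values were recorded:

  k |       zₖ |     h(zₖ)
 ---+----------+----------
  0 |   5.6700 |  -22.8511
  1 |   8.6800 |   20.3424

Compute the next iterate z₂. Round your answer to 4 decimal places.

z₂ = 8.6800 − 20.3424·(8.6800 − 5.6700) / (20.3424 − (-22.8511))
   = 8.6800 − (61.230624)/(43.193500) = 7.262411

7.2624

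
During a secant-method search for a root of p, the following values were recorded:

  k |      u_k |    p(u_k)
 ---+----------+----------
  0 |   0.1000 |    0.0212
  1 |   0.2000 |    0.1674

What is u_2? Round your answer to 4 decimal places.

0.0855

u_2 = 0.2000 − 0.1674·(0.2000 − 0.1000) / (0.1674 − 0.0212)
   = 0.2000 − (0.016740)/(0.146200) = 0.085499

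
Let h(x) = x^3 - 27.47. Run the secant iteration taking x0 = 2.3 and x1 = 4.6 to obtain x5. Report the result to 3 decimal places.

3.017

h(2.3) = -15.30300, h(4.6) = 69.86600
x2 = 4.60000 − 69.86600·(4.60000 − 2.30000) / (69.86600 − (-15.30300)) = 4.60000 − (160.69180)/(85.16900) = 2.71326
h(2.71326) = -7.49559
x3 = 2.71326 − (-7.49559)·(2.71326 − 4.60000) / (-7.49559 − 69.86600) = 2.71326 − (14.14223)/(-77.36159) = 2.89607
h(2.89607) = -3.18011
x4 = 2.89607 − (-3.18011)·(2.89607 − 2.71326) / (-3.18011 − (-7.49559)) = 2.89607 − (-0.58135)/(4.31548) = 3.03078
h(3.03078) = 0.36957
x5 = 3.03078 − 0.36957·(3.03078 − 2.89607) / (0.36957 − (-3.18011)) = 3.03078 − (0.04979)/(3.54968) = 3.01675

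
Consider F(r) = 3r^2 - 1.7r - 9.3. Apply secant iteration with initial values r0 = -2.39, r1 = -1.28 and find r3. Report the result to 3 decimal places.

-1.503

F(-2.39) = 11.89930, F(-1.28) = -2.20880
r2 = -1.28000 − (-2.20880)·(-1.28000 − (-2.39000)) / (-2.20880 − 11.89930) = -1.28000 − (-2.45177)/(-14.10810) = -1.45378
F(-1.45378) = -0.48810
r3 = -1.45378 − (-0.48810)·(-1.45378 − (-1.28000)) / (-0.48810 − (-2.20880)) = -1.45378 − (0.08482)/(1.72070) = -1.50308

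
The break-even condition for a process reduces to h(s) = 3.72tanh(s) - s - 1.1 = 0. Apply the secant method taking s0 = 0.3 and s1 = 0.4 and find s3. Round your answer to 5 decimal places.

0.44053

h(0.3) = -0.3163171, h(0.4) = -0.0865899
s2 = 0.4000000 − (-0.0865899)·(0.4000000 − 0.3000000) / (-0.0865899 − (-0.3163171)) = 0.4000000 − (-0.0086590)/(0.2297272) = 0.4376925
h(0.4376925) = -0.0060572
s3 = 0.4376925 − (-0.0060572)·(0.4376925 − 0.4000000) / (-0.0060572 − (-0.0865899)) = 0.4376925 − (-0.0002283)/(0.0805327) = 0.4405275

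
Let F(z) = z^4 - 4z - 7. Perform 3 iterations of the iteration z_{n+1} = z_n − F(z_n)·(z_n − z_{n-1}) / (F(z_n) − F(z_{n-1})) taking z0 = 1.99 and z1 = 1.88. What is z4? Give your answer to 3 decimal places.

1.963

F(1.99) = 0.72239, F(1.88) = -2.02802
z2 = 1.88000 − (-2.02802)·(1.88000 − 1.99000) / (-2.02802 − 0.72239) = 1.88000 − (0.22308)/(-2.75041) = 1.96111
F(1.96111) = -0.05313
z3 = 1.96111 − (-0.05313)·(1.96111 − 1.88000) / (-0.05313 − (-2.02802)) = 1.96111 − (-0.00431)/(1.97489) = 1.96329
F(1.96329) = 0.00408
z4 = 1.96329 − 0.00408·(1.96329 − 1.96111) / (0.00408 − (-0.05313)) = 1.96329 − (0.00001)/(0.05721) = 1.96313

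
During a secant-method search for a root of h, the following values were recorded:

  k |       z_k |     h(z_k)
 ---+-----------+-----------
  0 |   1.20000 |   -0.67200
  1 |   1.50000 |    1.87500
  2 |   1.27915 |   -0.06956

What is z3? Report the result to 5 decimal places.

z3 = 1.27915 − (-0.06956)·(1.27915 − 1.50000) / (-0.06956 − 1.87500)
   = 1.27915 − (0.0153623)/(-1.9445600) = 1.2870502

1.28705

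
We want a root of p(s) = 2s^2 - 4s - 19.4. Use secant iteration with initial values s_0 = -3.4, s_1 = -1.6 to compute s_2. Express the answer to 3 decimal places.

-2.163

p(-3.4) = 17.32000, p(-1.6) = -7.88000
s_2 = -1.60000 − (-7.88000)·(-1.60000 − (-3.40000)) / (-7.88000 − 17.32000) = -1.60000 − (-14.18400)/(-25.20000) = -2.16286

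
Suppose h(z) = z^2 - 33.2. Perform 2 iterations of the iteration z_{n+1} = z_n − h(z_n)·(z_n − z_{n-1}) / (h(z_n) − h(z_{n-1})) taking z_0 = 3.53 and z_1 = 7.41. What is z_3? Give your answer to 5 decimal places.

h(3.53) = -20.7391000, h(7.41) = 21.7081000
z_2 = 7.4100000 − 21.7081000·(7.4100000 − 3.5300000) / (21.7081000 − (-20.7391000)) = 7.4100000 − (84.2274280)/(42.4472000) = 5.4257130
h(5.4257130) = -3.7616387
z_3 = 5.4257130 − (-3.7616387)·(5.4257130 − 7.4100000) / (-3.7616387 − 21.7081000) = 5.4257130 − (7.4641708)/(-25.4697387) = 5.7187733

5.71877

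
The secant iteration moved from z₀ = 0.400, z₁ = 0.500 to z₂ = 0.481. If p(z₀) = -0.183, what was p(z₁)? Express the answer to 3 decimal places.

The secant line through (0.400, -0.183) and (0.500, p(z₁)) crosses zero at z₂ = 0.481.
So (0.400, -0.183), (0.500, p(z₁)), (0.481, 0) are collinear:
p(z₁) = -0.183 · (0.500 − 0.481) / (0.400 − 0.481) = -0.183 · (0.01900)/(-0.08100) = 0.04293

0.043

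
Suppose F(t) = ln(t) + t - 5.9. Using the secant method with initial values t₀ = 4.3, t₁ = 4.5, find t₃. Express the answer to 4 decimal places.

F(4.3) = -0.141385, F(4.5) = 0.104077
t₂ = 4.500000 − 0.104077·(4.500000 − 4.300000) / (0.104077 − (-0.141385)) = 4.500000 − (0.020815)/(0.245462) = 4.415199
F(4.415199) = 0.000252
t₃ = 4.415199 − 0.000252·(4.415199 − 4.500000) / (0.000252 − 0.104077) = 4.415199 − (-0.000021)/(-0.103826) = 4.414993

4.4150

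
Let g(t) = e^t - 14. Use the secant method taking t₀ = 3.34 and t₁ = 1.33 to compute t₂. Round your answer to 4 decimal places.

2.1705

g(3.34) = 14.219127, g(1.33) = -10.218957
t₂ = 1.330000 − (-10.218957)·(1.330000 − 3.340000) / (-10.218957 − 14.219127) = 1.330000 − (20.540103)/(-24.438083) = 2.170496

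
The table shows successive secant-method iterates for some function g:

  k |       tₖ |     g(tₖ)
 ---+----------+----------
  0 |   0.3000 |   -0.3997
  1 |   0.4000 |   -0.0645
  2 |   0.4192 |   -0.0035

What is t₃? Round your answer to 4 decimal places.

0.4203

t₃ = 0.4192 − (-0.0035)·(0.4192 − 0.4000) / (-0.0035 − (-0.0645))
   = 0.4192 − (-0.000067)/(0.061000) = 0.420302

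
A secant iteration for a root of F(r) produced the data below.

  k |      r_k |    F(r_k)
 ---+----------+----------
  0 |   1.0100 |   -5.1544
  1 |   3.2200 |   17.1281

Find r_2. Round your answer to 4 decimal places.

r_2 = 3.2200 − 17.1281·(3.2200 − 1.0100) / (17.1281 − (-5.1544))
   = 3.2200 − (37.853101)/(22.282500) = 1.521218

1.5212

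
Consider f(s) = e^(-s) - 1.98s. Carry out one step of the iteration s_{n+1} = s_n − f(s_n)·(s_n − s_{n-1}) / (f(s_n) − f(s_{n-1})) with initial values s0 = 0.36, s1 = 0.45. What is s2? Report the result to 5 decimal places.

f(0.36) = -0.0151237, f(0.45) = -0.2533718
s2 = 0.4500000 − (-0.2533718)·(0.4500000 − 0.3600000) / (-0.2533718 − (-0.0151237)) = 0.4500000 − (-0.0228035)/(-0.2382482) = 0.3542869

0.35429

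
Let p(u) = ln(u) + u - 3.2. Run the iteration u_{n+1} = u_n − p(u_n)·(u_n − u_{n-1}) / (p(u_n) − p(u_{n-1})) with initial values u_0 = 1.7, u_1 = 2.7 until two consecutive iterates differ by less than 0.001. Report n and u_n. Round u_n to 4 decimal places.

p(1.7) = -0.969372, p(2.7) = 0.493252
u_2 = 2.700000 − 0.493252·(1.000000)/(1.462624) = 2.362762;  |Δ| = 0.337238
p(2.362762) = 0.022594
u_3 = 2.362762 − 0.022594·(-0.337238)/(-0.470658) = 2.346573;  |Δ| = 0.016189
p(2.346573) = -0.000470
u_4 = 2.346573 − (-0.000470)·(-0.016189)/(-0.023064) = 2.346904;  |Δ| = 0.000330
|u_4 − u_3| = 0.000330 < 0.001

n = 4, u_n = 2.3469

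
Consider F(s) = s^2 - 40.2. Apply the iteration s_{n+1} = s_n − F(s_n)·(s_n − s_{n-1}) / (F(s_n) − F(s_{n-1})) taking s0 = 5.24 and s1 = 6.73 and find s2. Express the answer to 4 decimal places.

F(5.24) = -12.742400, F(6.73) = 5.092900
s2 = 6.730000 − 5.092900·(6.730000 − 5.240000) / (5.092900 − (-12.742400)) = 6.730000 − (7.588421)/(17.835300) = 6.304528

6.3045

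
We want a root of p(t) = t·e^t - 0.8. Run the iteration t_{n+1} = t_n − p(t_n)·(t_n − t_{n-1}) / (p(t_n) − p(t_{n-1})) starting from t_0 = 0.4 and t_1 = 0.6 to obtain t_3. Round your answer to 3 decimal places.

p(0.4) = -0.20327, p(0.6) = 0.29327
t_2 = 0.60000 − 0.29327·(0.60000 − 0.40000) / (0.29327 − (-0.20327)) = 0.60000 − (0.05865)/(0.49654) = 0.48187
p(0.48187) = -0.01979
t_3 = 0.48187 − (-0.01979)·(0.48187 − 0.60000) / (-0.01979 − 0.29327) = 0.48187 − (0.00234)/(-0.31307) = 0.48934

0.489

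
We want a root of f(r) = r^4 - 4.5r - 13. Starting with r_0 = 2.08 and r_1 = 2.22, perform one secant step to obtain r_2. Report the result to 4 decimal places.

f(2.08) = -3.642263, f(2.22) = 1.299127
r_2 = 2.220000 − 1.299127·(2.220000 − 2.080000) / (1.299127 − (-3.642263)) = 2.220000 − (0.181878)/(4.941390) = 2.183193

2.1832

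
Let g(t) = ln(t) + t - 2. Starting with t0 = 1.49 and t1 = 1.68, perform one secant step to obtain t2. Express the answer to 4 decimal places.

g(1.49) = -0.111224, g(1.68) = 0.198794
t2 = 1.680000 − 0.198794·(1.680000 − 1.490000) / (0.198794 − (-0.111224)) = 1.680000 − (0.037771)/(0.310018) = 1.558166

1.5582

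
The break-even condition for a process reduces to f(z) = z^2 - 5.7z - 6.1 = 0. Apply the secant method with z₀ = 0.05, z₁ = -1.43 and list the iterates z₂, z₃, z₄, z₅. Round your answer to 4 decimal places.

-0.8515, -0.9168, -0.9213, -0.9213

f(0.05) = -6.382500, f(-1.43) = 4.095900
z₂ = -1.430000 − 4.095900·(-1.430000 − 0.050000) / (4.095900 − (-6.382500)) = -1.430000 − (-6.061932)/(10.478400) = -0.851483
f(-0.851483) = -0.521523
z₃ = -0.851483 − (-0.521523)·(-0.851483 − (-1.430000)) / (-0.521523 − 4.095900) = -0.851483 − (-0.301710)/(-4.617423) = -0.916825
f(-0.916825) = -0.033532
z₄ = -0.916825 − (-0.033532)·(-0.916825 − (-0.851483)) / (-0.033532 − (-0.521523)) = -0.916825 − (0.002191)/(0.487992) = -0.921315
f(-0.921315) = 0.000314
z₅ = -0.921315 − 0.000314·(-0.921315 − (-0.916825)) / (0.000314 − (-0.033532)) = -0.921315 − (-0.000001)/(0.033845) = -0.921273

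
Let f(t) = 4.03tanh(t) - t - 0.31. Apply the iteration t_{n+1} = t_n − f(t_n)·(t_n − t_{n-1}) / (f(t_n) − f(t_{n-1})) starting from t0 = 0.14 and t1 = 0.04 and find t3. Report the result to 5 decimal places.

0.10279

f(0.14) = 0.1105426, f(0.04) = -0.1888859
t2 = 0.0400000 − (-0.1888859)·(0.0400000 − 0.1400000) / (-0.1888859 − 0.1105426) = 0.0400000 − (0.0188886)/(-0.2994285) = 0.1030821
f(0.1030821) = 0.0008737
t3 = 0.1030821 − 0.0008737·(0.1030821 − 0.0400000) / (0.0008737 − (-0.1888859)) = 0.1030821 − (0.0000551)/(0.1897596) = 0.1027917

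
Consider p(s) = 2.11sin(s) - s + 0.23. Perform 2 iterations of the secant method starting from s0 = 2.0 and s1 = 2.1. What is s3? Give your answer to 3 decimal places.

p(2.0) = 0.14862, p(2.1) = -0.04863
s2 = 2.10000 − (-0.04863)·(2.10000 − 2.00000) / (-0.04863 − 0.14862) = 2.10000 − (-0.00486)/(-0.19725) = 2.07535
p(2.07535) = 0.00173
s3 = 2.07535 − 0.00173·(2.07535 − 2.10000) / (0.00173 − (-0.04863)) = 2.07535 − (-0.00004)/(0.05036) = 2.07619

2.076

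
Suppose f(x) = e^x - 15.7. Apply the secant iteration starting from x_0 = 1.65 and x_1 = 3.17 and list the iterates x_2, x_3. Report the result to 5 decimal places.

f(1.65) = -10.4930202, f(3.17) = 8.1074844
x_2 = 3.1700000 − 8.1074844·(3.1700000 − 1.6500000) / (8.1074844 − (-10.4930202)) = 3.1700000 − (12.3233762)/(18.6005045) = 2.5074709
f(2.5074709) = -3.4261515
x_3 = 2.5074709 − (-3.4261515)·(2.5074709 − 3.1700000) / (-3.4261515 − 8.1074844) = 2.5074709 − (2.2699252)/(-11.5336358) = 2.7042800

2.50747, 2.70428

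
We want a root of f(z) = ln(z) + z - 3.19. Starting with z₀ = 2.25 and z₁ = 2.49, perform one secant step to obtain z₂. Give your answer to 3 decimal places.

f(2.25) = -0.12907, f(2.49) = 0.21228
z₂ = 2.49000 − 0.21228·(2.49000 − 2.25000) / (0.21228 − (-0.12907)) = 2.49000 − (0.05095)/(0.34135) = 2.34075

2.341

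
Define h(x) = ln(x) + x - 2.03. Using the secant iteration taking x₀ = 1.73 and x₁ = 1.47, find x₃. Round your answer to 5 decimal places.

1.57548

h(1.73) = 0.2481214, h(1.47) = -0.1747376
x₂ = 1.4700000 − (-0.1747376)·(1.4700000 − 1.7300000) / (-0.1747376 − 0.2481214) = 1.4700000 − (0.0454318)/(-0.4228590) = 1.5774395
h(1.5774395) = 0.0032425
x₃ = 1.5774395 − 0.0032425·(1.5774395 − 1.4700000) / (0.0032425 − (-0.1747376)) = 1.5774395 − (0.0003484)/(0.1779801) = 1.5754822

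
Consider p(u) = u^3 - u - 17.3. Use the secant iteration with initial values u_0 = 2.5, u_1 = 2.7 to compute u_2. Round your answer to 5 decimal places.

2.71643

p(2.5) = -4.1750000, p(2.7) = -0.3170000
u_2 = 2.7000000 − (-0.3170000)·(2.7000000 − 2.5000000) / (-0.3170000 − (-4.1750000)) = 2.7000000 − (-0.0634000)/(3.8580000) = 2.7164334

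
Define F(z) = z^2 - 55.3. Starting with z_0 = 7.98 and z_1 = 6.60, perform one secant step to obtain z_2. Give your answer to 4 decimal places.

7.4052

F(7.98) = 8.380400, F(6.60) = -11.740000
z_2 = 6.600000 − (-11.740000)·(6.600000 − 7.980000) / (-11.740000 − 8.380400) = 6.600000 − (16.201200)/(-20.120400) = 7.405213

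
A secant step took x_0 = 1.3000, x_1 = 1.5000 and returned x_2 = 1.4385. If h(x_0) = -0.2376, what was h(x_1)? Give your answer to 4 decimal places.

The secant line through (1.3000, -0.2376) and (1.5000, h(x_1)) crosses zero at x_2 = 1.4385.
So (1.3000, -0.2376), (1.5000, h(x_1)), (1.4385, 0) are collinear:
h(x_1) = -0.2376 · (1.5000 − 1.4385) / (1.3000 − 1.4385) = -0.2376 · (0.061500)/(-0.138500) = 0.105505

0.1055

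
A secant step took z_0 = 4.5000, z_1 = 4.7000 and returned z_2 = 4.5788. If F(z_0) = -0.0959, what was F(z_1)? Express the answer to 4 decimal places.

The secant line through (4.5000, -0.0959) and (4.7000, F(z_1)) crosses zero at z_2 = 4.5788.
So (4.5000, -0.0959), (4.7000, F(z_1)), (4.5788, 0) are collinear:
F(z_1) = -0.0959 · (4.7000 − 4.5788) / (4.5000 − 4.5788) = -0.0959 · (0.121200)/(-0.078800) = 0.147501

0.1475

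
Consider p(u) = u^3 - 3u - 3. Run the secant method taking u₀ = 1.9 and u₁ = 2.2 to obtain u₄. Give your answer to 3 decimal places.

p(1.9) = -1.84100, p(2.2) = 1.04800
u₂ = 2.20000 − 1.04800·(2.20000 − 1.90000) / (1.04800 − (-1.84100)) = 2.20000 − (0.31440)/(2.88900) = 2.09117
p(2.09117) = -0.12881
u₃ = 2.09117 − (-0.12881)·(2.09117 − 2.20000) / (-0.12881 − 1.04800) = 2.09117 − (0.01402)/(-1.17681) = 2.10308
p(2.10308) = -0.00738
u₄ = 2.10308 − (-0.00738)·(2.10308 − 2.09117) / (-0.00738 − (-0.12881)) = 2.10308 − (-0.00009)/(0.12142) = 2.10381

2.104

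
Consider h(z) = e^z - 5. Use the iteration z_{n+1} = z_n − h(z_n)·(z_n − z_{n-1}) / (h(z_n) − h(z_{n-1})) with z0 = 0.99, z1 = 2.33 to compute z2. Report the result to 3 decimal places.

1.398

h(0.99) = -2.30877, h(2.33) = 5.27794
z2 = 2.33000 − 5.27794·(2.33000 − 0.99000) / (5.27794 − (-2.30877)) = 2.33000 − (7.07244)/(7.58671) = 1.39779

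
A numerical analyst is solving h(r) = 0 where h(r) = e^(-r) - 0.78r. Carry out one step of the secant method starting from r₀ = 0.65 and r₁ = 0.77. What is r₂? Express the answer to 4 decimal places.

h(0.65) = 0.015046, h(0.77) = -0.137587
r₂ = 0.770000 − (-0.137587)·(0.770000 − 0.650000) / (-0.137587 − 0.015046) = 0.770000 − (-0.016510)/(-0.152633) = 0.661829

0.6618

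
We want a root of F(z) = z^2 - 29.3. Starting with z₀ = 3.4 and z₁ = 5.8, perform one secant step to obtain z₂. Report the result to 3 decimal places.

F(3.4) = -17.74000, F(5.8) = 4.34000
z₂ = 5.80000 − 4.34000·(5.80000 − 3.40000) / (4.34000 − (-17.74000)) = 5.80000 − (10.41600)/(22.08000) = 5.32826

5.328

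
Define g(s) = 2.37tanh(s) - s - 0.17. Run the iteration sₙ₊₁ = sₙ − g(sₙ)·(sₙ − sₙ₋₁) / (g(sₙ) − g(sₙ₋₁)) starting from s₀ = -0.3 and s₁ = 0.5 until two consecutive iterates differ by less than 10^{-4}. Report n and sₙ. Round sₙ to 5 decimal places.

g(-0.3) = -0.5604109, g(0.5) = 0.4252177
s₂ = 0.5000000 − 0.4252177·(0.8000000)/(0.9856286) = 0.1548658;  |Δ| = 0.3451342
g(0.1548658) = 0.0392598
s₃ = 0.1548658 − 0.0392598·(-0.3451342)/(-0.3859579) = 0.1197586;  |Δ| = 0.0351072
g(0.1197586) = -0.0072799
s₄ = 0.1197586 − (-0.0072799)·(-0.0351072)/(-0.0465397) = 0.1252502;  |Δ| = 0.0054916
g(0.1252502) = 0.0000502
s₅ = 0.1252502 − 0.0000502·(0.0054916)/(0.0073300) = 0.1252126;  |Δ| = 0.0000376
|s₅ − s₄| = 0.0000376 < 10^{-4}

n = 5, sₙ = 0.12521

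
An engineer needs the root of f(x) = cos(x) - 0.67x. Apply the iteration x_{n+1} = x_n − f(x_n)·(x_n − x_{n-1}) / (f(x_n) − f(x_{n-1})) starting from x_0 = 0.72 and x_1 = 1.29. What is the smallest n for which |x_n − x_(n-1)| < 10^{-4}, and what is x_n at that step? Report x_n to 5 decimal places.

f(0.72) = 0.2694057, f(1.29) = -0.5871791
x_2 = 1.2900000 − (-0.5871791)·(0.5700000)/(-0.8565849) = 0.8992715;  |Δ| = 0.3907285
f(0.8992715) = 0.0196685
x_3 = 0.8992715 − 0.0196685·(-0.3907285)/(0.6068477) = 0.9119354;  |Δ| = 0.0126639
f(0.9119354) = 0.0012199
x_4 = 0.9119354 − 0.0012199·(0.0126639)/(-0.0184487) = 0.9127728;  |Δ| = 0.0008374
f(0.9127728) = -0.0000035
x_5 = 0.9127728 − (-0.0000035)·(0.0008374)/(-0.0012233) = 0.9127704;  |Δ| = 0.0000024
|x_5 − x_4| = 0.0000024 < 10^{-4}

n = 5, x_n = 0.91277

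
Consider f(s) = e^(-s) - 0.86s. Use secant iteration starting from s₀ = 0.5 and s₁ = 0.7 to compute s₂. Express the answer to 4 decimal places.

0.6252

f(0.5) = 0.176531, f(0.7) = -0.105415
s₂ = 0.700000 − (-0.105415)·(0.700000 − 0.500000) / (-0.105415 − 0.176531) = 0.700000 − (-0.021083)/(-0.281945) = 0.625223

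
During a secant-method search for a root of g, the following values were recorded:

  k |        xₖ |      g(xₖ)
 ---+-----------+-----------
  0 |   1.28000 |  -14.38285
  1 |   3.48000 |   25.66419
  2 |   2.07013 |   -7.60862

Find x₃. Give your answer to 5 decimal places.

2.39253

x₃ = 2.07013 − (-7.60862)·(2.07013 − 3.48000) / (-7.60862 − 25.66419)
   = 2.07013 − (10.7271651)/(-33.2728100) = 2.3925303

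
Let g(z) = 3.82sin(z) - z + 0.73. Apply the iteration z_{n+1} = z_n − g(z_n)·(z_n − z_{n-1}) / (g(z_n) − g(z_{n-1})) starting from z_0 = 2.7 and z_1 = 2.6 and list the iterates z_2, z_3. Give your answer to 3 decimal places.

2.623, 2.623

g(2.7) = -0.33741, g(2.6) = 0.09922
z_2 = 2.60000 − 0.09922·(2.60000 − 2.70000) / (0.09922 − (-0.33741)) = 2.60000 − (-0.00992)/(0.43662) = 2.62272
g(2.62272) = 0.00161
z_3 = 2.62272 − 0.00161·(2.62272 − 2.60000) / (0.00161 − 0.09922) = 2.62272 − (0.00004)/(-0.09761) = 2.62310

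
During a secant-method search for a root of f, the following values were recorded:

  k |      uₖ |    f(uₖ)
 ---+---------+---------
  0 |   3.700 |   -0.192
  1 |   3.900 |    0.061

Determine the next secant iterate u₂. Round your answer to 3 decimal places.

u₂ = 3.900 − 0.061·(3.900 − 3.700) / (0.061 − (-0.192))
   = 3.900 − (0.01220)/(0.25300) = 3.85178

3.852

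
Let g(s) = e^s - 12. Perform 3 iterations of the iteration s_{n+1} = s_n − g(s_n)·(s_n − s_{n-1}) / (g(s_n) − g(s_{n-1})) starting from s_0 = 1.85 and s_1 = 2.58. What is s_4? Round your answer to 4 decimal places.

2.4849

g(1.85) = -5.640180, g(2.58) = 1.197138
s_2 = 2.580000 − 1.197138·(2.580000 − 1.850000) / (1.197138 − (-5.640180)) = 2.580000 − (0.873911)/(6.837319) = 2.452185
g(2.452185) = -0.386303
s_3 = 2.452185 − (-0.386303)·(2.452185 − 2.580000) / (-0.386303 − 1.197138) = 2.452185 − (0.049375)/(-1.583441) = 2.483367
g(2.483367) = -0.018457
s_4 = 2.483367 − (-0.018457)·(2.483367 − 2.452185) / (-0.018457 − (-0.386303)) = 2.483367 − (-0.000576)/(0.367847) = 2.484932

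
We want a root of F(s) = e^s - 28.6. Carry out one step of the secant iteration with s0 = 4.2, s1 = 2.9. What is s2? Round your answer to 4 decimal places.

3.1794

F(4.2) = 38.086331, F(2.9) = -10.425855
s2 = 2.900000 − (-10.425855)·(2.900000 − 4.200000) / (-10.425855 − 38.086331) = 2.900000 − (13.553611)/(-48.512186) = 3.179386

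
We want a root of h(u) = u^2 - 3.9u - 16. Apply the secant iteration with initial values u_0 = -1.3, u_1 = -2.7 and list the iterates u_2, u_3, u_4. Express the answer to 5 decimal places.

h(-1.3) = -9.2400000, h(-2.7) = 1.8200000
u_2 = -2.7000000 − 1.8200000·(-2.7000000 − (-1.3000000)) / (1.8200000 − (-9.2400000)) = -2.7000000 − (-2.5480000)/(11.0600000) = -2.4696203
h(-2.4696203) = -0.2694568
u_3 = -2.4696203 − (-0.2694568)·(-2.4696203 − (-2.7000000)) / (-0.2694568 − 1.8200000) = -2.4696203 − (-0.0620774)/(-2.0894568) = -2.4993301
h(-2.4993301) = -0.0059619
u_4 = -2.4993301 − (-0.0059619)·(-2.4993301 − (-2.4696203)) / (-0.0059619 − (-0.2694568)) = -2.4993301 − (0.0001771)/(0.2634949) = -2.5000023

-2.46962, -2.49933, -2.50000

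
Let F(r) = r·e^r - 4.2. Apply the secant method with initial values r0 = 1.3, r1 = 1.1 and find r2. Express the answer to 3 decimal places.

1.222

F(1.3) = 0.57009, F(1.1) = -0.89542
r2 = 1.10000 − (-0.89542)·(1.10000 − 1.30000) / (-0.89542 − 0.57009) = 1.10000 − (0.17908)/(-1.46550) = 1.22220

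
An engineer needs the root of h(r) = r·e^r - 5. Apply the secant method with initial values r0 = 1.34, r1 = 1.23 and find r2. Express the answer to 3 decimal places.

1.326

h(1.34) = 0.11752, h(1.23) = -0.79189
r2 = 1.23000 − (-0.79189)·(1.23000 − 1.34000) / (-0.79189 − 0.11752) = 1.23000 − (0.08711)/(-0.90941) = 1.32579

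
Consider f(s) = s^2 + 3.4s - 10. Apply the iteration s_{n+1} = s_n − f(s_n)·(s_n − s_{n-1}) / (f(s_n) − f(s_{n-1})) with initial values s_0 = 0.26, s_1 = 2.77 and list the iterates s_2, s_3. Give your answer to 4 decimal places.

1.6672, 1.8652

f(0.26) = -9.048400, f(2.77) = 7.090900
s_2 = 2.770000 − 7.090900·(2.770000 − 0.260000) / (7.090900 − (-9.048400)) = 2.770000 − (17.798159)/(16.139300) = 1.667216
f(1.667216) = -1.551855
s_3 = 1.667216 − (-1.551855)·(1.667216 − 2.770000) / (-1.551855 − 7.090900) = 1.667216 − (1.711361)/(-8.642755) = 1.865227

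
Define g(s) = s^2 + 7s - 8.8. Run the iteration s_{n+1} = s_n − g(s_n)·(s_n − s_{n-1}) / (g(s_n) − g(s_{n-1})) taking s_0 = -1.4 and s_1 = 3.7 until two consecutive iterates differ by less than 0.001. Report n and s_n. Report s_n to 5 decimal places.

n = 6, s_n = 1.08803

g(-1.4) = -16.6400000, g(3.7) = 30.7900000
s_2 = 3.7000000 − 30.7900000·(5.1000000)/(47.4300000) = 0.3892473;  |Δ| = 3.3107527
g(0.3892473) = -5.9237553
s_3 = 0.3892473 − (-5.9237553)·(-3.3107527)/(-36.7137553) = 0.9234364;  |Δ| = 0.5341891
g(0.9234364) = -1.4832101
s_4 = 0.9234364 − (-1.4832101)·(0.5341891)/(4.4405453) = 1.1018638;  |Δ| = 0.1784273
g(1.1018638) = 0.1271503
s_5 = 1.1018638 − 0.1271503·(0.1784273)/(1.6103603) = 1.0877756;  |Δ| = 0.0140882
g(1.0877756) = -0.0023152
s_6 = 1.0877756 − (-0.0023152)·(-0.0140882)/(-0.1294655) = 1.0880275;  |Δ| = 0.0002519
|s_6 − s_5| = 0.0002519 < 0.001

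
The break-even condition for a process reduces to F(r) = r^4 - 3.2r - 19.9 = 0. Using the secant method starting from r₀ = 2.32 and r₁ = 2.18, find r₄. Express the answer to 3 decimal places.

2.284

F(2.32) = 1.64623, F(2.18) = -4.29069
r₂ = 2.18000 − (-4.29069)·(2.18000 − 2.32000) / (-4.29069 − 1.64623) = 2.18000 − (0.60070)/(-5.93692) = 2.28118
F(2.28118) = -0.12043
r₃ = 2.28118 − (-0.12043)·(2.28118 − 2.18000) / (-0.12043 − (-4.29069)) = 2.28118 − (-0.01219)/(4.17026) = 2.28410
F(2.28410) = 0.00923
r₄ = 2.28410 − 0.00923·(2.28410 − 2.28118) / (0.00923 − (-0.12043)) = 2.28410 − (0.00003)/(0.12966) = 2.28389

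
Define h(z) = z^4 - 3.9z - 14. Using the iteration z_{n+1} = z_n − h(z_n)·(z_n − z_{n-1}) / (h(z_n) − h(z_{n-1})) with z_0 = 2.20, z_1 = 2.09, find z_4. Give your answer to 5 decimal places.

2.17778

h(2.20) = 0.8456000, h(2.09) = -3.0707024
z_2 = 2.0900000 − (-3.0707024)·(2.0900000 − 2.2000000) / (-3.0707024 − 0.8456000) = 2.0900000 − (0.3377773)/(-3.9163024) = 2.1762490
h(2.1762490) = -0.0571086
z_3 = 2.1762490 − (-0.0571086)·(2.1762490 − 2.0900000) / (-0.0571086 − (-3.0707024)) = 2.1762490 − (-0.0049256)/(3.0135938) = 2.1778835
h(2.1778835) = 0.0039770
z_4 = 2.1778835 − 0.0039770·(2.1778835 − 2.1762490) / (0.0039770 − (-0.0571086)) = 2.1778835 − (0.0000065)/(0.0610856) = 2.1777771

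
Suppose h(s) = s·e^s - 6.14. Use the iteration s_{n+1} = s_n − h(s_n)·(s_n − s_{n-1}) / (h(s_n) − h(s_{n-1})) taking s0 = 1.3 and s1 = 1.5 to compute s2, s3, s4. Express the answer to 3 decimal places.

1.440, 1.446, 1.446

h(1.3) = -1.36991, h(1.5) = 0.58253
s2 = 1.50000 − 0.58253·(1.50000 − 1.30000) / (0.58253 − (-1.36991)) = 1.50000 − (0.11651)/(1.95245) = 1.44033
h(1.44033) = -0.05882
s3 = 1.44033 − (-0.05882)·(1.44033 − 1.50000) / (-0.05882 − 0.58253) = 1.44033 − (0.00351)/(-0.64135) = 1.44580
h(1.44580) = -0.00222
s4 = 1.44580 − (-0.00222)·(1.44580 − 1.44033) / (-0.00222 − (-0.05882)) = 1.44580 − (-0.00001)/(0.05660) = 1.44601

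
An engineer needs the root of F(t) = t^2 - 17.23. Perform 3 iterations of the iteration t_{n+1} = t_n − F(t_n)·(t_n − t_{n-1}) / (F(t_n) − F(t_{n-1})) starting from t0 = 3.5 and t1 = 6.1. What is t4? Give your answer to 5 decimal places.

4.15132

F(3.5) = -4.9800000, F(6.1) = 19.9800000
t2 = 6.1000000 − 19.9800000·(6.1000000 − 3.5000000) / (19.9800000 − (-4.9800000)) = 6.1000000 − (51.9480000)/(24.9600000) = 4.0187500
F(4.0187500) = -1.0796484
t3 = 4.0187500 − (-1.0796484)·(4.0187500 − 6.1000000) / (-1.0796484 − 19.9800000) = 4.0187500 − (2.2470183)/(-21.0596484) = 4.1254478
F(4.1254478) = -0.2106804
t4 = 4.1254478 − (-0.2106804)·(4.1254478 − 4.0187500) / (-0.2106804 − (-1.0796484)) = 4.1254478 − (-0.0224791)/(0.8689680) = 4.1513166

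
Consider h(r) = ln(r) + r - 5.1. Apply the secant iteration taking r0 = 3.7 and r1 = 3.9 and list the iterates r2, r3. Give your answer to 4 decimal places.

h(3.7) = -0.091667, h(3.9) = 0.160977
r2 = 3.900000 − 0.160977·(3.900000 − 3.700000) / (0.160977 − (-0.091667)) = 3.900000 − (0.032195)/(0.252644) = 3.772566
h(3.772566) = 0.000322
r3 = 3.772566 − 0.000322·(3.772566 − 3.900000) / (0.000322 − 0.160977) = 3.772566 − (-0.000041)/(-0.160655) = 3.772311

3.7726, 3.7723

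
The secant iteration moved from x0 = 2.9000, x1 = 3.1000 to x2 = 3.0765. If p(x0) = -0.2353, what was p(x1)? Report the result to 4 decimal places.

0.0313

The secant line through (2.9000, -0.2353) and (3.1000, p(x1)) crosses zero at x2 = 3.0765.
So (2.9000, -0.2353), (3.1000, p(x1)), (3.0765, 0) are collinear:
p(x1) = -0.2353 · (3.1000 − 3.0765) / (2.9000 − 3.0765) = -0.2353 · (0.023500)/(-0.176500) = 0.031329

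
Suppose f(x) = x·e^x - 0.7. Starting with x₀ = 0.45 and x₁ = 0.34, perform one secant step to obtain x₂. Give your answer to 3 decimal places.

f(0.45) = 0.00574, f(0.34) = -0.22232
x₂ = 0.34000 − (-0.22232)·(0.34000 − 0.45000) / (-0.22232 − 0.00574) = 0.34000 − (0.02445)/(-0.22806) = 0.44723

0.447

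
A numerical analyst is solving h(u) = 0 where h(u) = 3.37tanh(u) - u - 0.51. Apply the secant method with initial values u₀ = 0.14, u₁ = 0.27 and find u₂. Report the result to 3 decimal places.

h(0.14) = -0.18126, h(0.27) = 0.10842
u₂ = 0.27000 − 0.10842·(0.27000 − 0.14000) / (0.10842 − (-0.18126)) = 0.27000 − (0.01409)/(0.28967) = 0.22135

0.221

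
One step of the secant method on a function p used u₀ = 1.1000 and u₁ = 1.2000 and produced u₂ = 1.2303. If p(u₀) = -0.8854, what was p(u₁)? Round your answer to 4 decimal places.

The secant line through (1.1000, -0.8854) and (1.2000, p(u₁)) crosses zero at u₂ = 1.2303.
So (1.1000, -0.8854), (1.2000, p(u₁)), (1.2303, 0) are collinear:
p(u₁) = -0.8854 · (1.2000 − 1.2303) / (1.1000 − 1.2303) = -0.8854 · (-0.030300)/(-0.130300) = -0.205891

-0.2059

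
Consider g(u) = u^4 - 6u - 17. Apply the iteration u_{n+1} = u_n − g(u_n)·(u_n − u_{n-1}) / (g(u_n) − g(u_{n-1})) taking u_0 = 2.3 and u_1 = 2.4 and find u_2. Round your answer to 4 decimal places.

g(2.3) = -2.815900, g(2.4) = 1.777600
u_2 = 2.400000 − 1.777600·(2.400000 − 2.300000) / (1.777600 − (-2.815900)) = 2.400000 − (0.177760)/(4.593500) = 2.361302

2.3613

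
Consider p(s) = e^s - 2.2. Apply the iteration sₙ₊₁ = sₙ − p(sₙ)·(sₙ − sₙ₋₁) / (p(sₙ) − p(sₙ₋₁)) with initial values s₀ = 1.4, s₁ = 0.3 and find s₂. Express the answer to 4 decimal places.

p(1.4) = 1.855200, p(0.3) = -0.850141
s₂ = 0.300000 − (-0.850141)·(0.300000 − 1.400000) / (-0.850141 − 1.855200) = 0.300000 − (0.935155)/(-2.705341) = 0.645670

0.6457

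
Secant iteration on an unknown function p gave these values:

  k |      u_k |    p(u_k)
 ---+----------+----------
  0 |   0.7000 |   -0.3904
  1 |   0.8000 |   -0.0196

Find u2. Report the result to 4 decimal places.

0.8053

u2 = 0.8000 − (-0.0196)·(0.8000 − 0.7000) / (-0.0196 − (-0.3904))
   = 0.8000 − (-0.001960)/(0.370800) = 0.805286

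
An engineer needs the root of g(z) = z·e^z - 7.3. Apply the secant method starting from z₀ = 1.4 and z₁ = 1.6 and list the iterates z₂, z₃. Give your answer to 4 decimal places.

g(1.4) = -1.622720, g(1.6) = 0.624852
z₂ = 1.600000 − 0.624852·(1.600000 − 1.400000) / (0.624852 − (-1.622720)) = 1.600000 − (0.124970)/(2.247572) = 1.544398
g(1.544398) = -0.064268
z₃ = 1.544398 − (-0.064268)·(1.544398 − 1.600000) / (-0.064268 − 0.624852) = 1.544398 − (0.003573)/(-0.689120) = 1.549583

1.5444, 1.5496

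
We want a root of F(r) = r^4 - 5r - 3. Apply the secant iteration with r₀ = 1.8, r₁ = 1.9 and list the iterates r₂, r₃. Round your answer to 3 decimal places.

1.874, 1.876

F(1.8) = -1.50240, F(1.9) = 0.53210
r₂ = 1.90000 − 0.53210·(1.90000 − 1.80000) / (0.53210 − (-1.50240)) = 1.90000 − (0.05321)/(2.03450) = 1.87385
F(1.87385) = -0.04001
r₃ = 1.87385 − (-0.04001)·(1.87385 − 1.90000) / (-0.04001 − 0.53210) = 1.87385 − (0.00105)/(-0.57211) = 1.87568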